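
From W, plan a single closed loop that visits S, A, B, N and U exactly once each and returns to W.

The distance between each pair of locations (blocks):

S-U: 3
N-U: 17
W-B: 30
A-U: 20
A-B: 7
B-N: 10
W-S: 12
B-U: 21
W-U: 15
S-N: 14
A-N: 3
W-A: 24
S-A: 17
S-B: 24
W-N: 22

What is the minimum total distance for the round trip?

Minimum total distance: 68 blocks.

W→S→A→B→N→U→W: 12+17+7+10+17+15 = 78
W→S→A→B→U→N→W: 12+17+7+21+17+22 = 96
W→S→A→N→B→U→W: 12+17+3+10+21+15 = 78
W→S→A→N→U→B→W: 12+17+3+17+21+30 = 100
W→S→A→U→B→N→W: 12+17+20+21+10+22 = 102
W→S→A→U→N→B→W: 12+17+20+17+10+30 = 106
W→S→B→A→N→U→W: 12+24+7+3+17+15 = 78
W→S→B→A→U→N→W: 12+24+7+20+17+22 = 102
W→S→B→N→A→U→W: 12+24+10+3+20+15 = 84
W→S→B→N→U→A→W: 12+24+10+17+20+24 = 107
W→S→B→U→A→N→W: 12+24+21+20+3+22 = 102
W→S→B→U→N→A→W: 12+24+21+17+3+24 = 101
W→S→N→A→B→U→W: 12+14+3+7+21+15 = 72
W→S→N→A→U→B→W: 12+14+3+20+21+30 = 100
… (46 more)
W→S→U→B→A→N→W: 12+3+21+7+3+22 = 68  ← best
The minimum is 68.
One optimal route: W → S → U → B → A → N → W (or its reverse).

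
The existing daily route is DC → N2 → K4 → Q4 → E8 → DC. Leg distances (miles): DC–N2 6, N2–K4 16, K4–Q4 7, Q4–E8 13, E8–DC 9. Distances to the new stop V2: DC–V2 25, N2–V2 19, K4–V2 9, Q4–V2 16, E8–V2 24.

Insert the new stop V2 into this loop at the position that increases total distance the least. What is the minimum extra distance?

Insertion cost between consecutive stops i–j is d(i,V2) + d(V2,j) − d(i,j):
  between DC and N2: 25 + 19 − 6 = 38
  between N2 and K4: 19 + 9 − 16 = 12
  between K4 and Q4: 9 + 16 − 7 = 18
  between Q4 and E8: 16 + 24 − 13 = 27
  between E8 and DC: 24 + 25 − 9 = 40
Cheapest insertion is between N2 and K4, adding 12.
New total = 51 + 12 = 63.

Adding 12 miles by placing V2 on the N2–K4 leg.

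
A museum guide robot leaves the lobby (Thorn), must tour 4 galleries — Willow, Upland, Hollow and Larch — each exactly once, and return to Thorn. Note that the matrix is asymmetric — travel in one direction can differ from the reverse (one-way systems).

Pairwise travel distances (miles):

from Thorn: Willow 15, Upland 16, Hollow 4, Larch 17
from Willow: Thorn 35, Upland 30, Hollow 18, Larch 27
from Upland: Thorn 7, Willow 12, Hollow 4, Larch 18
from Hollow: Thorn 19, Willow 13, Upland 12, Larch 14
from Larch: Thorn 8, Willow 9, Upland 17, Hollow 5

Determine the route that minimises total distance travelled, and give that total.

Minimum total distance: 63 miles.

Thorn → Willow → Upland → Hollow → Larch → Thorn: 15+30+4+14+8 = 71
Thorn → Willow → Upland → Larch → Hollow → Thorn: 15+30+18+5+19 = 87
Thorn → Willow → Hollow → Upland → Larch → Thorn: 15+18+12+18+8 = 71
Thorn → Willow → Hollow → Larch → Upland → Thorn: 15+18+14+17+7 = 71
Thorn → Willow → Larch → Upland → Hollow → Thorn: 15+27+17+4+19 = 82
Thorn → Willow → Larch → Hollow → Upland → Thorn: 15+27+5+12+7 = 66
Thorn → Upland → Willow → Hollow → Larch → Thorn: 16+12+18+14+8 = 68
Thorn → Upland → Willow → Larch → Hollow → Thorn: 16+12+27+5+19 = 79
Thorn → Upland → Hollow → Willow → Larch → Thorn: 16+4+13+27+8 = 68
Thorn → Upland → Hollow → Larch → Willow → Thorn: 16+4+14+9+35 = 78
Thorn → Upland → Larch → Willow → Hollow → Thorn: 16+18+9+18+19 = 80
Thorn → Upland → Larch → Hollow → Willow → Thorn: 16+18+5+13+35 = 87
Thorn → Hollow → Willow → Upland → Larch → Thorn: 4+13+30+18+8 = 73
Thorn → Hollow → Willow → Larch → Upland → Thorn: 4+13+27+17+7 = 68
… (10 more)
Thorn → Hollow → Upland → Willow → Larch → Thorn: 4+12+12+27+8 = 63  ← best
The minimum is 63.
One optimal route: Thorn → Hollow → Upland → Willow → Larch → Thorn.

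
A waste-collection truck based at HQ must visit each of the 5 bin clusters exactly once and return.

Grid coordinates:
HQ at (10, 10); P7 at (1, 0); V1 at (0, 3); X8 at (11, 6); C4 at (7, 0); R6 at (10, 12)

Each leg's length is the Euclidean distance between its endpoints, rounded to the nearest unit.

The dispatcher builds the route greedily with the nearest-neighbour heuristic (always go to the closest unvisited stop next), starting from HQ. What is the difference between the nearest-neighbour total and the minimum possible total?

The nearest-neighbour route is 1 longer than optimal.

From HQ: R6=2, X8=4, C4=10, V1=12, P7=13 → choose R6 (2).
From R6: X8=6, C4=12, V1=13, P7=15 → choose X8 (6).
From X8: C4=7, V1=11, P7=12 → choose C4 (7).
From C4: P7=6, V1=8 → choose P7 (6).
From P7: V1=3 → choose V1 (3).
NN route HQ → R6 → X8 → C4 → P7 → V1 → HQ costs 36.
Optimal: HQ → X8 → C4 → P7 → V1 → R6 → HQ costs 35 (by enumerating all 60 distinct tours).
Excess = 36 − 35 = 1.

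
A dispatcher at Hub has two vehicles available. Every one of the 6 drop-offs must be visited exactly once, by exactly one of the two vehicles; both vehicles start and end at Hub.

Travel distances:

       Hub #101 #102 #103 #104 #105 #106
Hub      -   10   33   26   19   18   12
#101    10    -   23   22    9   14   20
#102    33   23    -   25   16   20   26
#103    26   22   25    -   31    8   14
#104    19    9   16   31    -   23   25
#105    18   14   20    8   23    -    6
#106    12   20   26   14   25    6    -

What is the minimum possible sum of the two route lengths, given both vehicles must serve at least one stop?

106 — the smallest possible combined total.

Check every non-empty split of the stops between the two vehicles; for each half take its own optimal tour:
  {#101} + {#102, #103, #104, #105, #106}: 20 + 86 = 106
  {#102} + {#101, #103, #104, #105, #106}: 66 + 76 = 142
  {#101, #102} + {#103, #104, #105, #106}: 66 + 76 = 142
  {#103} + {#101, #102, #104, #105, #106}: 52 + 73 = 125
  {#101, #103} + {#102, #104, #105, #106}: 58 + 73 = 131
  {#102, #103} + {#101, #104, #105, #106}: 84 + 60 = 144
  … (31 splits in total)
Best: vehicle 1 Hub → #101 → Hub = 20; vehicle 2 Hub → #104 → #102 → #103 → #105 → #106 → Hub = 86; combined 106.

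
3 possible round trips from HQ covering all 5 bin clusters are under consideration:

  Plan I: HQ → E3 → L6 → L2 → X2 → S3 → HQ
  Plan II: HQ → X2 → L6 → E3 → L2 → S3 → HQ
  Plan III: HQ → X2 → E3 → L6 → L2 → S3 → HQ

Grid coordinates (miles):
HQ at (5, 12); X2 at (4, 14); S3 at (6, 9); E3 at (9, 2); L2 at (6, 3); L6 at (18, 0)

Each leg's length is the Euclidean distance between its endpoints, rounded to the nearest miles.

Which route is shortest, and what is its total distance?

Shortest is Plan II, total 43 miles.

Plan I: 11 + 9 + 12 + 11 + 5 + 3 = 51
Plan II: 2 + 20 + 9 + 3 + 6 + 3 = 43
Plan III: 2 + 13 + 9 + 12 + 6 + 3 = 45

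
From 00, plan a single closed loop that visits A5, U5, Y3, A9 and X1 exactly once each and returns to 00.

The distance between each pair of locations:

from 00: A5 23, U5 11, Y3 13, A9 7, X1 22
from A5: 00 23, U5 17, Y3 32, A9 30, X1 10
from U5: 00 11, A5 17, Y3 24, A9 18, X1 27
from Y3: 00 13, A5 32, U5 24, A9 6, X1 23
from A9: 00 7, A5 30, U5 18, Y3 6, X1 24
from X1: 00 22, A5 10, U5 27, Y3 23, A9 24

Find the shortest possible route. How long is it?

With 5 stops there are 5!/2 = 60 distinct round trips (a route and its reverse cost the same).
00 - A5 - U5 - Y3 - A9 - X1 - 00: 23+17+24+6+24+22 = 116
00 - A5 - U5 - Y3 - X1 - A9 - 00: 23+17+24+23+24+7 = 118
00 - A5 - U5 - A9 - Y3 - X1 - 00: 23+17+18+6+23+22 = 109
00 - A5 - U5 - A9 - X1 - Y3 - 00: 23+17+18+24+23+13 = 118
00 - A5 - U5 - X1 - Y3 - A9 - 00: 23+17+27+23+6+7 = 103
00 - A5 - U5 - X1 - A9 - Y3 - 00: 23+17+27+24+6+13 = 110
00 - A5 - Y3 - U5 - A9 - X1 - 00: 23+32+24+18+24+22 = 143
00 - A5 - Y3 - U5 - X1 - A9 - 00: 23+32+24+27+24+7 = 137
00 - A5 - Y3 - A9 - U5 - X1 - 00: 23+32+6+18+27+22 = 128
00 - A5 - Y3 - A9 - X1 - U5 - 00: 23+32+6+24+27+11 = 123
00 - A5 - Y3 - X1 - U5 - A9 - 00: 23+32+23+27+18+7 = 130
00 - A5 - Y3 - X1 - A9 - U5 - 00: 23+32+23+24+18+11 = 131
00 - A5 - A9 - U5 - Y3 - X1 - 00: 23+30+18+24+23+22 = 140
00 - A5 - A9 - U5 - X1 - Y3 - 00: 23+30+18+27+23+13 = 134
… (46 more)
00 - U5 - A5 - X1 - Y3 - A9 - 00: 11+17+10+23+6+7 = 74  ← best
The minimum is 74.
One optimal route: 00 → U5 → A5 → X1 → Y3 → A9 → 00 (or its reverse).

Minimum total distance: 74.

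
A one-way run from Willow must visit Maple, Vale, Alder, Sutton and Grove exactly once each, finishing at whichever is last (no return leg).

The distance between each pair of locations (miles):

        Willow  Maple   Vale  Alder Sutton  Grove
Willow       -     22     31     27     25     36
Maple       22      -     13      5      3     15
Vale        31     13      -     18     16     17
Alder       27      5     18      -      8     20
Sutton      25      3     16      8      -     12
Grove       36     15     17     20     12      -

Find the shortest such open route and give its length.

There are 5! = 120 possible orderings.
Willow - Maple - Vale - Alder - Sutton - Grove: 22+13+18+8+12 = 73
Willow - Maple - Vale - Alder - Grove - Sutton: 22+13+18+20+12 = 85
Willow - Maple - Vale - Sutton - Alder - Grove: 22+13+16+8+20 = 79
Willow - Maple - Vale - Sutton - Grove - Alder: 22+13+16+12+20 = 83
Willow - Maple - Vale - Grove - Alder - Sutton: 22+13+17+20+8 = 80
Willow - Maple - Vale - Grove - Sutton - Alder: 22+13+17+12+8 = 72
Willow - Maple - Alder - Vale - Sutton - Grove: 22+5+18+16+12 = 73
Willow - Maple - Alder - Vale - Grove - Sutton: 22+5+18+17+12 = 74
Willow - Maple - Alder - Sutton - Vale - Grove: 22+5+8+16+17 = 68
Willow - Maple - Alder - Sutton - Grove - Vale: 22+5+8+12+17 = 64
Willow - Maple - Alder - Grove - Vale - Sutton: 22+5+20+17+16 = 80
Willow - Maple - Alder - Grove - Sutton - Vale: 22+5+20+12+16 = 75
Willow - Maple - Sutton - Vale - Alder - Grove: 22+3+16+18+20 = 79
Willow - Maple - Sutton - Vale - Grove - Alder: 22+3+16+17+20 = 78
… (106 more)
The minimum is 64.
One shortest path: Willow → Maple → Alder → Sutton → Grove → Vale.

Minimum one-way distance = 64 miles.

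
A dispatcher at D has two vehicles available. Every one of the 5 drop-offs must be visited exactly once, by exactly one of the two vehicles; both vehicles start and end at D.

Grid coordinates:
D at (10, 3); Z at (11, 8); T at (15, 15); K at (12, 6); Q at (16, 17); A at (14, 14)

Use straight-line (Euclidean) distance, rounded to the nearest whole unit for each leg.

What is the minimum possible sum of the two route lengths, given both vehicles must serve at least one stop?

Minimum combined distance: 38.

Try each way of splitting the stops between the two vehicles (each non-empty) and, for each split, find the best tour for each vehicle:
  {Z} + {T, K, Q, A}: 10 + 30 = 40
  {T} + {Z, K, Q, A}: 26 + 31 = 57
  {Z, T} + {K, Q, A}: 26 + 31 = 57
  {K} + {Z, T, Q, A}: 8 + 30 = 38
  {Z, K} + {T, Q, A}: 11 + 30 = 41
  {T, K} + {Z, Q, A}: 26 + 31 = 57
  … (15 splits in total)
Best: vehicle 1 D → K → D = 8; vehicle 2 D → Z → Q → T → A → D = 30; combined 38.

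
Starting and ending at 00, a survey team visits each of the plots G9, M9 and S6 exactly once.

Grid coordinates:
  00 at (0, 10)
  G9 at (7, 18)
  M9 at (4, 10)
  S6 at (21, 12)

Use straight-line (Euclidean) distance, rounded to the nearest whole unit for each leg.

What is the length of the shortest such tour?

Minimum total distance: 47.

With 3 stops there are 3!/2 = 3 distinct round trips (a route and its reverse cost the same).
00 → G9 → M9 → S6 → 00: 11+9+17+21 = 58
00 → G9 → S6 → M9 → 00: 11+15+17+4 = 47
00 → M9 → G9 → S6 → 00: 4+9+15+21 = 49
The minimum is 47.
One optimal route: 00 → G9 → S6 → M9 → 00 (or its reverse).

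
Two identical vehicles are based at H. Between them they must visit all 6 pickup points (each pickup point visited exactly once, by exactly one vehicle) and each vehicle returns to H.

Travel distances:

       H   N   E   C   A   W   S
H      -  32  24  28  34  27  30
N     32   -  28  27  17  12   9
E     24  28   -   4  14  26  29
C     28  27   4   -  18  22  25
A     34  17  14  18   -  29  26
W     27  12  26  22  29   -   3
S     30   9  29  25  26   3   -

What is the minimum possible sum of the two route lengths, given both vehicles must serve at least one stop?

Try each way of splitting the stops between the two vehicles (each non-empty) and, for each split, find the best tour for each vehicle:
  {N} + {E, C, A, W, S}: 64 + 102 = 166
  {E} + {N, C, A, W, S}: 48 + 102 = 150
  {N, E} + {C, A, W, S}: 84 + 102 = 186
  {C} + {N, E, A, W, S}: 56 + 94 = 150
  {N, C} + {E, A, W, S}: 87 + 94 = 181
  {E, C} + {N, A, W, S}: 56 + 90 = 146
  … (31 splits in total)
Best: vehicle 1 H → E → C → H = 56; vehicle 2 H → A → N → S → W → H = 90; combined 146.

Minimum combined distance: 146.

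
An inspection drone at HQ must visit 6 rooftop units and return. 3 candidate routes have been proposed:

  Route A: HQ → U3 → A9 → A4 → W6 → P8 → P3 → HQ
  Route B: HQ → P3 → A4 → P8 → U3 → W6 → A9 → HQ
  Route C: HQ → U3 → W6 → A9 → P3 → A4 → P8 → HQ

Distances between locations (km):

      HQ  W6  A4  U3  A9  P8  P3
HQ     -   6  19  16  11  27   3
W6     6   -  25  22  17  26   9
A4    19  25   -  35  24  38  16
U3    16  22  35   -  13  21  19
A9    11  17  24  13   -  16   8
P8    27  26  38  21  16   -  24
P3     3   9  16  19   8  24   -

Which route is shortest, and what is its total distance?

Route A: 16 + 13 + 24 + 25 + 26 + 24 + 3 = 131
Route B: 3 + 16 + 38 + 21 + 22 + 17 + 11 = 128
Route C: 16 + 22 + 17 + 8 + 16 + 38 + 27 = 144

Shortest is Route B, total 128 km.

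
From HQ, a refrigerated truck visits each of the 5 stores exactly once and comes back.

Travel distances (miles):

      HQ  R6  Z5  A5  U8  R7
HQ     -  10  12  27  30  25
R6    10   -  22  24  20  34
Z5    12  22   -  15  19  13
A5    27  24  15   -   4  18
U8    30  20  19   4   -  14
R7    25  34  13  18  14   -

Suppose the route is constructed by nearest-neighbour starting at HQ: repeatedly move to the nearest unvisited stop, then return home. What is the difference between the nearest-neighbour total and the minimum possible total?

HQ: R6=10, Z5=12, R7=25, A5=27, U8=30 ⇒ R6
R6: U8=20, Z5=22, A5=24, R7=34 ⇒ U8
U8: A5=4, R7=14, Z5=19 ⇒ A5
A5: Z5=15, R7=18 ⇒ Z5
Z5: R7=13 ⇒ R7
NN route HQ → R6 → U8 → A5 → Z5 → R7 → HQ costs 87.
Optimal: HQ → R6 → A5 → U8 → R7 → Z5 → HQ costs 77 (by enumerating all 60 distinct tours).
Excess = 87 − 77 = 10.

The nearest-neighbour route is 10 miles longer than optimal.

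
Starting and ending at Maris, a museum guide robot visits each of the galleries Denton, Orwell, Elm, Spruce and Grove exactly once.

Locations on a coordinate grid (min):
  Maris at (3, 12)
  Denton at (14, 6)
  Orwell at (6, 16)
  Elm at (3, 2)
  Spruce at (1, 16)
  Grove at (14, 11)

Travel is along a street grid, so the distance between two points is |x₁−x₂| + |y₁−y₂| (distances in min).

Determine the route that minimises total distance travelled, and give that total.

There are 60 distinct closed tours to check (reversals are equivalent).
Maris-Denton-Orwell-Elm-Spruce-Grove-Maris: 17+18+17+16+18+12 = 98
Maris-Denton-Orwell-Elm-Grove-Spruce-Maris: 17+18+17+20+18+6 = 96
Maris-Denton-Orwell-Spruce-Elm-Grove-Maris: 17+18+5+16+20+12 = 88
Maris-Denton-Orwell-Spruce-Grove-Elm-Maris: 17+18+5+18+20+10 = 88
Maris-Denton-Orwell-Grove-Elm-Spruce-Maris: 17+18+13+20+16+6 = 90
Maris-Denton-Orwell-Grove-Spruce-Elm-Maris: 17+18+13+18+16+10 = 92
Maris-Denton-Elm-Orwell-Spruce-Grove-Maris: 17+15+17+5+18+12 = 84
Maris-Denton-Elm-Orwell-Grove-Spruce-Maris: 17+15+17+13+18+6 = 86
Maris-Denton-Elm-Spruce-Orwell-Grove-Maris: 17+15+16+5+13+12 = 78
Maris-Denton-Elm-Spruce-Grove-Orwell-Maris: 17+15+16+18+13+7 = 86
Maris-Denton-Elm-Grove-Orwell-Spruce-Maris: 17+15+20+13+5+6 = 76
Maris-Denton-Elm-Grove-Spruce-Orwell-Maris: 17+15+20+18+5+7 = 82
Maris-Denton-Spruce-Orwell-Elm-Grove-Maris: 17+23+5+17+20+12 = 94
Maris-Denton-Spruce-Orwell-Grove-Elm-Maris: 17+23+5+13+20+10 = 88
… (46 more)
Maris-Elm-Denton-Grove-Orwell-Spruce-Maris: 10+15+5+13+5+6 = 54  ← best
The minimum is 54.
One optimal route: Maris → Elm → Denton → Grove → Orwell → Spruce → Maris (or its reverse).

Shortest round trip = 54 min.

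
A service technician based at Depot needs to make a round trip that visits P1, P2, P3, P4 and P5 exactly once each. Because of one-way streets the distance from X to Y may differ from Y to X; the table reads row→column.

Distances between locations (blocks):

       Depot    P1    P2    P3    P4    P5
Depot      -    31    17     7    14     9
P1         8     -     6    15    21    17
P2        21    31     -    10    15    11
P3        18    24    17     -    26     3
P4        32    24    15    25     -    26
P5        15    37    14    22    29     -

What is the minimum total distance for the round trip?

Shortest round trip = 71 blocks.

Depot→P1→P2→P3→P4→P5→Depot: 31+6+10+26+26+15 = 114
Depot→P1→P2→P3→P5→P4→Depot: 31+6+10+3+29+32 = 111
Depot→P1→P2→P4→P3→P5→Depot: 31+6+15+25+3+15 = 95
Depot→P1→P2→P4→P5→P3→Depot: 31+6+15+26+22+18 = 118
Depot→P1→P2→P5→P3→P4→Depot: 31+6+11+22+26+32 = 128
Depot→P1→P2→P5→P4→P3→Depot: 31+6+11+29+25+18 = 120
Depot→P1→P3→P2→P4→P5→Depot: 31+15+17+15+26+15 = 119
Depot→P1→P3→P2→P5→P4→Depot: 31+15+17+11+29+32 = 135
Depot→P1→P3→P4→P2→P5→Depot: 31+15+26+15+11+15 = 113
Depot→P1→P3→P4→P5→P2→Depot: 31+15+26+26+14+21 = 133
Depot→P1→P3→P5→P2→P4→Depot: 31+15+3+14+15+32 = 110
Depot→P1→P3→P5→P4→P2→Depot: 31+15+3+29+15+21 = 114
Depot→P1→P4→P2→P3→P5→Depot: 31+21+15+10+3+15 = 95
Depot→P1→P4→P2→P5→P3→Depot: 31+21+15+11+22+18 = 118
… (106 more)
Depot→P3→P5→P2→P4→P1→Depot: 7+3+14+15+24+8 = 71  ← best
The minimum is 71.
One optimal route: Depot → P3 → P5 → P2 → P4 → P1 → Depot.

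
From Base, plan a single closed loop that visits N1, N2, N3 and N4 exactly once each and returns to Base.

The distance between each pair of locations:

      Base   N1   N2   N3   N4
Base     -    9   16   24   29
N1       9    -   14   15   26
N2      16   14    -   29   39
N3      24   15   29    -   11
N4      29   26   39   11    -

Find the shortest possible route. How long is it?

Minimum total distance: 85.

Base → N1 → N2 → N3 → N4 → Base: 9+14+29+11+29 = 92
Base → N1 → N2 → N4 → N3 → Base: 9+14+39+11+24 = 97
Base → N1 → N3 → N2 → N4 → Base: 9+15+29+39+29 = 121
Base → N1 → N3 → N4 → N2 → Base: 9+15+11+39+16 = 90
Base → N1 → N4 → N2 → N3 → Base: 9+26+39+29+24 = 127
Base → N1 → N4 → N3 → N2 → Base: 9+26+11+29+16 = 91
Base → N2 → N1 → N3 → N4 → Base: 16+14+15+11+29 = 85
Base → N2 → N1 → N4 → N3 → Base: 16+14+26+11+24 = 91
Base → N2 → N3 → N1 → N4 → Base: 16+29+15+26+29 = 115
Base → N2 → N4 → N1 → N3 → Base: 16+39+26+15+24 = 120
Base → N3 → N1 → N2 → N4 → Base: 24+15+14+39+29 = 121
Base → N3 → N2 → N1 → N4 → Base: 24+29+14+26+29 = 122
The minimum is 85.
One optimal route: Base → N2 → N1 → N3 → N4 → Base (or its reverse).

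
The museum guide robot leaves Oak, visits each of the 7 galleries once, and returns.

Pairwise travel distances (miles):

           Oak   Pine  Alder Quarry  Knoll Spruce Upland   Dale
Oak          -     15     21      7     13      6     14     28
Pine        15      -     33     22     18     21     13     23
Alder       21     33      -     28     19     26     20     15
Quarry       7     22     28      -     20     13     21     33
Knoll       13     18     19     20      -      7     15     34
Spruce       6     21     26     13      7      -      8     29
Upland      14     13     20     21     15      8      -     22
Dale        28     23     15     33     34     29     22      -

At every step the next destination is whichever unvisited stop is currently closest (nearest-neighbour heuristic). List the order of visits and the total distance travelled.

134 miles along Oak → Spruce → Knoll → Upland → Pine → Quarry → Alder → Dale → Oak.

At Oak the remaining stops are Spruce 6, Quarry 7, Knoll 13, Upland 14, Pine 15, Alder 21, Dale 28; go to Spruce.
At Spruce the remaining stops are Knoll 7, Upland 8, Quarry 13, Pine 21, Alder 26, Dale 29; go to Knoll.
At Knoll the remaining stops are Upland 15, Pine 18, Alder 19, Quarry 20, Dale 34; go to Upland.
At Upland the remaining stops are Pine 13, Alder 20, Quarry 21, Dale 22; go to Pine.
At Pine the remaining stops are Quarry 22, Dale 23, Alder 33; go to Quarry.
At Quarry the remaining stops are Alder 28, Dale 33; go to Alder.
At Alder the remaining stops are Dale 15; go to Dale.
Return Dale→Oak: 28.
Total = 6 + 7 + 15 + 13 + 22 + 28 + 15 + 28 = 134.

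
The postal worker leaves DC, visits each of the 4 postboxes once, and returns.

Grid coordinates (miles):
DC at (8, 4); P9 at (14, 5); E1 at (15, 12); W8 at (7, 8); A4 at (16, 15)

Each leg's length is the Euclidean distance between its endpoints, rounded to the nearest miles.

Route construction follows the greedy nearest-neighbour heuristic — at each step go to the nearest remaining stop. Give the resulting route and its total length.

DC → [W8:4 / P9:6 / E1:11 / A4:14] → W8 (4)
W8 → [P9:8 / E1:9 / A4:11] → P9 (8)
P9 → [E1:7 / A4:10] → E1 (7)
E1 → [A4:3] → A4 (3)
Return A4→DC: 14.
Total = 4 + 8 + 7 + 3 + 14 = 36.

Total distance 36 miles via the nearest-neighbour route DC → W8 → P9 → E1 → A4 → DC.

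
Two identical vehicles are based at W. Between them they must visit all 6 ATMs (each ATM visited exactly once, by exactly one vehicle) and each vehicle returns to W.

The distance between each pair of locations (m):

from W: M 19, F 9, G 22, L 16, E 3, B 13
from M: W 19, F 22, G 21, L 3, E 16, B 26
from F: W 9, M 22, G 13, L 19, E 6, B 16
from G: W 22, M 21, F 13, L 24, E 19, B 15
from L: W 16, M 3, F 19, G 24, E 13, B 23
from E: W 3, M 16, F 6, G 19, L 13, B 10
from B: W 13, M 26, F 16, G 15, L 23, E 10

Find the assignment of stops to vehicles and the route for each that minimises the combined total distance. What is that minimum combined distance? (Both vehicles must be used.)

Try each way of splitting the stops between the two vehicles (each non-empty) and, for each split, find the best tour for each vehicle:
  {M} + {F, G, L, E, B}: 38 + 76 = 114
  {F} + {M, G, L, E, B}: 18 + 68 = 86
  {M, F} + {G, L, E, B}: 50 + 68 = 118
  {G} + {M, F, L, E, B}: 44 + 70 = 114
  {M, G} + {F, L, E, B}: 62 + 64 = 126
  {F, G} + {M, L, E, B}: 44 + 58 = 102
  … (31 splits in total)
Best: vehicle 1 W → F → W = 18; vehicle 2 W → L → M → G → B → E → W = 68; combined 86.

Minimum combined distance: 86 m.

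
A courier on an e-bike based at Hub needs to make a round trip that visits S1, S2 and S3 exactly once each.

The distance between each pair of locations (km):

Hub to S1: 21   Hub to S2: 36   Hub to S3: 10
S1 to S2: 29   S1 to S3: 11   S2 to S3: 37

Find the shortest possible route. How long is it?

Hub → S1 → S2 → S3 → Hub: 21+29+37+10 = 97
Hub → S1 → S3 → S2 → Hub: 21+11+37+36 = 105
Hub → S2 → S1 → S3 → Hub: 36+29+11+10 = 86
The minimum is 86.
One optimal route: Hub → S2 → S1 → S3 → Hub (or its reverse).

Shortest round trip = 86 km.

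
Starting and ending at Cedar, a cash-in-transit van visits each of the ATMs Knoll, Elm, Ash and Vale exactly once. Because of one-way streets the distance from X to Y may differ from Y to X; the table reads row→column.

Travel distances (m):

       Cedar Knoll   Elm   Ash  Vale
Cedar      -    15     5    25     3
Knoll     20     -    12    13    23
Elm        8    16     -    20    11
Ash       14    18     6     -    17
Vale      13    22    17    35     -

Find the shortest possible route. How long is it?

Cedar→Knoll→Elm→Ash→Vale→Cedar: 15+12+20+17+13 = 77
Cedar→Knoll→Elm→Vale→Ash→Cedar: 15+12+11+35+14 = 87
Cedar→Knoll→Ash→Elm→Vale→Cedar: 15+13+6+11+13 = 58
Cedar→Knoll→Ash→Vale→Elm→Cedar: 15+13+17+17+8 = 70
Cedar→Knoll→Vale→Elm→Ash→Cedar: 15+23+17+20+14 = 89
Cedar→Knoll→Vale→Ash→Elm→Cedar: 15+23+35+6+8 = 87
Cedar→Elm→Knoll→Ash→Vale→Cedar: 5+16+13+17+13 = 64
Cedar→Elm→Knoll→Vale→Ash→Cedar: 5+16+23+35+14 = 93
Cedar→Elm→Ash→Knoll→Vale→Cedar: 5+20+18+23+13 = 79
Cedar→Elm→Ash→Vale→Knoll→Cedar: 5+20+17+22+20 = 84
Cedar→Elm→Vale→Knoll→Ash→Cedar: 5+11+22+13+14 = 65
Cedar→Elm→Vale→Ash→Knoll→Cedar: 5+11+35+18+20 = 89
Cedar→Ash→Knoll→Elm→Vale→Cedar: 25+18+12+11+13 = 79
Cedar→Ash→Knoll→Vale→Elm→Cedar: 25+18+23+17+8 = 91
… (10 more)
Cedar→Vale→Knoll→Ash→Elm→Cedar: 3+22+13+6+8 = 52  ← best
The minimum is 52.
One optimal route: Cedar → Vale → Knoll → Ash → Elm → Cedar.

52 m — the shortest possible round trip.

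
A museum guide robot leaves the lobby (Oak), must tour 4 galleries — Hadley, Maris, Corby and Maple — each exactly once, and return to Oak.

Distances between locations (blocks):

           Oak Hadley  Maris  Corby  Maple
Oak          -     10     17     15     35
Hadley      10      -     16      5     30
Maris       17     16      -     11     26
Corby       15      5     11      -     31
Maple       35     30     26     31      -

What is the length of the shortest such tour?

87 blocks — the shortest possible round trip.

There are 12 distinct closed tours to check (reversals are equivalent).
Oak→Hadley→Maris→Corby→Maple→Oak: 10+16+11+31+35 = 103
Oak→Hadley→Maris→Maple→Corby→Oak: 10+16+26+31+15 = 98
Oak→Hadley→Corby→Maris→Maple→Oak: 10+5+11+26+35 = 87
Oak→Hadley→Corby→Maple→Maris→Oak: 10+5+31+26+17 = 89
Oak→Hadley→Maple→Maris→Corby→Oak: 10+30+26+11+15 = 92
Oak→Hadley→Maple→Corby→Maris→Oak: 10+30+31+11+17 = 99
Oak→Maris→Hadley→Corby→Maple→Oak: 17+16+5+31+35 = 104
Oak→Maris→Hadley→Maple→Corby→Oak: 17+16+30+31+15 = 109
Oak→Maris→Corby→Hadley→Maple→Oak: 17+11+5+30+35 = 98
Oak→Maris→Maple→Hadley→Corby→Oak: 17+26+30+5+15 = 93
Oak→Corby→Hadley→Maris→Maple→Oak: 15+5+16+26+35 = 97
Oak→Corby→Maris→Hadley→Maple→Oak: 15+11+16+30+35 = 107
The minimum is 87.
One optimal route: Oak → Hadley → Corby → Maris → Maple → Oak (or its reverse).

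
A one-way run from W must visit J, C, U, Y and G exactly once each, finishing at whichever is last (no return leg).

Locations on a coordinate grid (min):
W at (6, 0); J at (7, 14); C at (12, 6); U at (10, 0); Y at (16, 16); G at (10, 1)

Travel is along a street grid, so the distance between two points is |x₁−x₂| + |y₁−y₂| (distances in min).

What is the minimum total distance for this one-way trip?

36 min — the minimum one-way total.

There are 5! = 120 possible orderings.
W → J → C → U → Y → G: 15+13+8+22+21 = 79
W → J → C → U → G → Y: 15+13+8+1+21 = 58
W → J → C → Y → U → G: 15+13+14+22+1 = 65
W → J → C → Y → G → U: 15+13+14+21+1 = 64
W → J → C → G → U → Y: 15+13+7+1+22 = 58
W → J → C → G → Y → U: 15+13+7+21+22 = 78
W → J → U → C → Y → G: 15+17+8+14+21 = 75
W → J → U → C → G → Y: 15+17+8+7+21 = 68
W → J → U → Y → C → G: 15+17+22+14+7 = 75
W → J → U → Y → G → C: 15+17+22+21+7 = 82
W → J → U → G → C → Y: 15+17+1+7+14 = 54
W → J → U → G → Y → C: 15+17+1+21+14 = 68
W → J → Y → C → U → G: 15+11+14+8+1 = 49
W → J → Y → C → G → U: 15+11+14+7+1 = 48
… (106 more)
W → U → G → C → J → Y: 4+1+7+13+11 = 36  ← best
The minimum is 36.
One shortest path: W → U → G → C → J → Y.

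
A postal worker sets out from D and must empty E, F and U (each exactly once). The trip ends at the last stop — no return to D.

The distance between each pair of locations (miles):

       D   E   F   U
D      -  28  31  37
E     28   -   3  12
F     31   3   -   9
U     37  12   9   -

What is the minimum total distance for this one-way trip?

40 miles — the minimum one-way total.

There are 3! = 6 possible orderings.
D→E→F→U: 28+3+9 = 40
D→E→U→F: 28+12+9 = 49
D→F→E→U: 31+3+12 = 46
D→F→U→E: 31+9+12 = 52
D→U→E→F: 37+12+3 = 52
D→U→F→E: 37+9+3 = 49
The minimum is 40.
One shortest path: D → E → F → U.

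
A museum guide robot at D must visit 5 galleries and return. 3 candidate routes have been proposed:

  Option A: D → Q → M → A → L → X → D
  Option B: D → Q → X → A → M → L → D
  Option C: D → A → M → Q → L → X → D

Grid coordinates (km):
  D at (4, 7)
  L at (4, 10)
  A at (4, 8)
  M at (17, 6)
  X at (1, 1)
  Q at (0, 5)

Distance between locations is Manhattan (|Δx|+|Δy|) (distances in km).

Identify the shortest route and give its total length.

Shortest is Option B, total 56 km.

Option A: 6 + 18 + 15 + 2 + 12 + 9 = 62
Option B: 6 + 5 + 10 + 15 + 17 + 3 = 56
Option C: 1 + 15 + 18 + 9 + 12 + 9 = 64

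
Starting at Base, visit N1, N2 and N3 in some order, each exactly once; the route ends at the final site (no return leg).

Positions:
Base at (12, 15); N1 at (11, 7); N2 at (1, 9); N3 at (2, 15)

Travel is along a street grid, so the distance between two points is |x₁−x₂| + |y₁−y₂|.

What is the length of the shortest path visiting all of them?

There are 3! = 6 possible orderings.
Base → N1 → N2 → N3: 9+12+7 = 28
Base → N1 → N3 → N2: 9+17+7 = 33
Base → N2 → N1 → N3: 17+12+17 = 46
Base → N2 → N3 → N1: 17+7+17 = 41
Base → N3 → N1 → N2: 10+17+12 = 39
Base → N3 → N2 → N1: 10+7+12 = 29
The minimum is 28.
One shortest path: Base → N1 → N2 → N3.

28 — the minimum one-way total.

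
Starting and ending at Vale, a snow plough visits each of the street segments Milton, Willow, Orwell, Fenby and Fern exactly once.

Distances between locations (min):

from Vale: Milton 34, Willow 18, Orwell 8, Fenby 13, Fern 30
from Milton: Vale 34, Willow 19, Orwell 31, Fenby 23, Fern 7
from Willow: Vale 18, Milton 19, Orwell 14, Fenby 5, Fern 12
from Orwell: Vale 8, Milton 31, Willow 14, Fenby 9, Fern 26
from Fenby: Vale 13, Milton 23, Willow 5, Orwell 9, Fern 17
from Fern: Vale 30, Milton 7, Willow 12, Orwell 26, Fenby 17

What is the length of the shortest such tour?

Shortest round trip = 75 min.

With 5 stops there are 5!/2 = 60 distinct round trips (a route and its reverse cost the same).
Vale-Milton-Willow-Orwell-Fenby-Fern-Vale: 34+19+14+9+17+30 = 123
Vale-Milton-Willow-Orwell-Fern-Fenby-Vale: 34+19+14+26+17+13 = 123
Vale-Milton-Willow-Fenby-Orwell-Fern-Vale: 34+19+5+9+26+30 = 123
Vale-Milton-Willow-Fenby-Fern-Orwell-Vale: 34+19+5+17+26+8 = 109
Vale-Milton-Willow-Fern-Orwell-Fenby-Vale: 34+19+12+26+9+13 = 113
Vale-Milton-Willow-Fern-Fenby-Orwell-Vale: 34+19+12+17+9+8 = 99
Vale-Milton-Orwell-Willow-Fenby-Fern-Vale: 34+31+14+5+17+30 = 131
Vale-Milton-Orwell-Willow-Fern-Fenby-Vale: 34+31+14+12+17+13 = 121
Vale-Milton-Orwell-Fenby-Willow-Fern-Vale: 34+31+9+5+12+30 = 121
Vale-Milton-Orwell-Fenby-Fern-Willow-Vale: 34+31+9+17+12+18 = 121
Vale-Milton-Orwell-Fern-Willow-Fenby-Vale: 34+31+26+12+5+13 = 121
Vale-Milton-Orwell-Fern-Fenby-Willow-Vale: 34+31+26+17+5+18 = 131
Vale-Milton-Fenby-Willow-Orwell-Fern-Vale: 34+23+5+14+26+30 = 132
Vale-Milton-Fenby-Willow-Fern-Orwell-Vale: 34+23+5+12+26+8 = 108
… (46 more)
Vale-Milton-Fern-Willow-Fenby-Orwell-Vale: 34+7+12+5+9+8 = 75  ← best
The minimum is 75.
One optimal route: Vale → Milton → Fern → Willow → Fenby → Orwell → Vale (or its reverse).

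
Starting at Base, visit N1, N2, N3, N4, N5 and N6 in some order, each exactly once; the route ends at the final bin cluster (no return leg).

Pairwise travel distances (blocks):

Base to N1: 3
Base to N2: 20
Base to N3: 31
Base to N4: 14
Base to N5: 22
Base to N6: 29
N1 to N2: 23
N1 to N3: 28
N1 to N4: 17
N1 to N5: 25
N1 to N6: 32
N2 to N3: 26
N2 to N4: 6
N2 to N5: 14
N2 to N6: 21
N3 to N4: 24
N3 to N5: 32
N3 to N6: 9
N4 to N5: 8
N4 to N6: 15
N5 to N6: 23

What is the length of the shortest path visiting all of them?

Shortest open route: 72 blocks.

There are 6! = 720 possible orderings.
Base - N1 - N2 - N3 - N4 - N5 - N6: 3+23+26+24+8+23 = 107
Base - N1 - N2 - N3 - N4 - N6 - N5: 3+23+26+24+15+23 = 114
Base - N1 - N2 - N3 - N5 - N4 - N6: 3+23+26+32+8+15 = 107
Base - N1 - N2 - N3 - N5 - N6 - N4: 3+23+26+32+23+15 = 122
Base - N1 - N2 - N3 - N6 - N4 - N5: 3+23+26+9+15+8 = 84
Base - N1 - N2 - N3 - N6 - N5 - N4: 3+23+26+9+23+8 = 92
Base - N1 - N2 - N4 - N3 - N5 - N6: 3+23+6+24+32+23 = 111
Base - N1 - N2 - N4 - N3 - N6 - N5: 3+23+6+24+9+23 = 88
… (712 more)
Base - N1 - N2 - N4 - N5 - N6 - N3: 3+23+6+8+23+9 = 72  ← best
The minimum is 72.
One shortest path: Base → N1 → N2 → N4 → N5 → N6 → N3.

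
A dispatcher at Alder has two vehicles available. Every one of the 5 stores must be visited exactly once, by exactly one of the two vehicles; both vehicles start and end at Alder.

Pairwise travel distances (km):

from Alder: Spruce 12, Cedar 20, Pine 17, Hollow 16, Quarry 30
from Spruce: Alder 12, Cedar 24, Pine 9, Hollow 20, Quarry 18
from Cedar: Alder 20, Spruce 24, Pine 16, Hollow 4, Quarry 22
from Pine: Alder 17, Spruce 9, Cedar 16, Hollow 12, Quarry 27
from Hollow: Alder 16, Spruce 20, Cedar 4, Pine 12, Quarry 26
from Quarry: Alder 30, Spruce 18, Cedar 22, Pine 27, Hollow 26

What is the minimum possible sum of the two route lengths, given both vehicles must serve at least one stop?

106 km — the smallest possible combined total.

There are 2^4 − 1 = 15 ways to divide the 5 stops into two non-empty groups. For each, the best each vehicle can do is its own shortest tour through its group:
  {Spruce} + {Cedar, Pine, Hollow, Quarry}: 24 + 85 = 109
  {Cedar} + {Spruce, Pine, Hollow, Quarry}: 40 + 85 = 125
  {Spruce, Cedar} + {Pine, Hollow, Quarry}: 56 + 85 = 141
  {Pine} + {Spruce, Cedar, Hollow, Quarry}: 34 + 72 = 106
  {Spruce, Pine} + {Cedar, Hollow, Quarry}: 38 + 72 = 110
  {Cedar, Pine} + {Spruce, Hollow, Quarry}: 53 + 72 = 125
  … (15 splits in total)
Best: vehicle 1 Alder → Pine → Alder = 34; vehicle 2 Alder → Spruce → Quarry → Cedar → Hollow → Alder = 72; combined 106.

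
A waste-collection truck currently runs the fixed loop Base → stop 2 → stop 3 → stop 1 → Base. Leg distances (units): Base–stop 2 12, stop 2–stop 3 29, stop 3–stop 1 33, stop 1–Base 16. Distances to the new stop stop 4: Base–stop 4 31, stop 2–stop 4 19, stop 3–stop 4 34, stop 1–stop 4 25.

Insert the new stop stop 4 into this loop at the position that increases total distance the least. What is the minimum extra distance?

Minimum extra distance: 24, inserting stop 4 between stop 2 and stop 3.

Insertion cost between consecutive stops i–j is d(i,stop 4) + d(stop 4,j) − d(i,j):
  between Base and stop 2: 31 + 19 − 12 = 38
  between stop 2 and stop 3: 19 + 34 − 29 = 24
  between stop 3 and stop 1: 34 + 25 − 33 = 26
  between stop 1 and Base: 25 + 31 − 16 = 40
Cheapest insertion is between stop 2 and stop 3, adding 24.
New total = 90 + 24 = 114.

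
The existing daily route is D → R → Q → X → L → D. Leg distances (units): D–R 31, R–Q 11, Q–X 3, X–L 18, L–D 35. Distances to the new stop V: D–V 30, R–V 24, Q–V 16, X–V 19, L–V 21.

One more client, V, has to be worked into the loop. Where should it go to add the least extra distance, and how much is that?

Insertion cost between consecutive stops i–j is d(i,V) + d(V,j) − d(i,j):
  between D and R: 30 + 24 − 31 = 23
  between R and Q: 24 + 16 − 11 = 29
  between Q and X: 16 + 19 − 3 = 32
  between X and L: 19 + 21 − 18 = 22
  between L and D: 21 + 30 − 35 = 16
Cheapest insertion is between L and D, adding 16.
New total = 98 + 16 = 114.

+16 — insert V between L and D.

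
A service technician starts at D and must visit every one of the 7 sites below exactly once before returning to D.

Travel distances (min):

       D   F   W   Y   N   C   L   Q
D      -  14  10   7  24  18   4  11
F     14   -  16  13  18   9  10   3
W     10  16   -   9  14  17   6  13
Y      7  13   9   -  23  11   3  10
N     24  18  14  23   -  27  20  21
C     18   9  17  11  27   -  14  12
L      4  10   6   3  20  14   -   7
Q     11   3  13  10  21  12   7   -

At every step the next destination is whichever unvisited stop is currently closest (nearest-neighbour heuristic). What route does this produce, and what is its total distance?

D → [L:4 / Y:7 / W:10 / Q:11 / F:14 / C:18 / N:24] → L (4)
L → [Y:3 / W:6 / Q:7 / F:10 / C:14 / N:20] → Y (3)
Y → [W:9 / Q:10 / C:11 / F:13 / N:23] → W (9)
W → [Q:13 / N:14 / F:16 / C:17] → Q (13)
Q → [F:3 / C:12 / N:21] → F (3)
F → [C:9 / N:18] → C (9)
C → [N:27] → N (27)
Return N→D: 24.
Total = 4 + 3 + 9 + 13 + 3 + 9 + 27 + 24 = 92.

Nearest-neighbour total = 92 min; route D → L → Y → W → Q → F → C → N → D.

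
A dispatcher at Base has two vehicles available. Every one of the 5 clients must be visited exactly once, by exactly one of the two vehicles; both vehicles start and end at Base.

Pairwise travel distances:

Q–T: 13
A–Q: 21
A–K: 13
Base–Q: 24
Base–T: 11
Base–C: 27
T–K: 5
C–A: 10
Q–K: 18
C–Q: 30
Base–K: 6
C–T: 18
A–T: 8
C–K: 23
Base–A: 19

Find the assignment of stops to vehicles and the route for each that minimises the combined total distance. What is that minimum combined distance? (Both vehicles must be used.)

Minimum combined distance: 94.

Try each way of splitting the stops between the two vehicles (each non-empty) and, for each split, find the best tour for each vehicle:
  {C} + {A, Q, T, K}: 54 + 64 = 118
  {A} + {C, Q, T, K}: 38 + 81 = 119
  {C, A} + {Q, T, K}: 56 + 48 = 104
  {Q} + {C, A, T, K}: 48 + 56 = 104
  {C, Q} + {A, T, K}: 81 + 38 = 119
  {A, Q} + {C, T, K}: 64 + 56 = 120
  … (15 splits in total)
  {C, A, Q, T} + {K}: 82 + 12 = 94  ← best
Best: vehicle 1 Base → C → A → Q → T → Base = 82; vehicle 2 Base → K → Base = 12; combined 94.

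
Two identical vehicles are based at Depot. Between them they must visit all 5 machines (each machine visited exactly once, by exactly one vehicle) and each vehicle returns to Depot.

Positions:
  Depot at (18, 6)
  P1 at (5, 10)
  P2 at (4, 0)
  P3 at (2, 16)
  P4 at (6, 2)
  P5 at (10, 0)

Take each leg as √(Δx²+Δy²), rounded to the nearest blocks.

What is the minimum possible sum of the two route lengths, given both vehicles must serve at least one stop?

72 blocks — the smallest possible combined total.

There are 2^4 − 1 = 15 ways to divide the 5 stops into two non-empty groups. For each, the best each vehicle can do is its own shortest tour through its group:
  {P1} + {P2, P3, P4, P5}: 28 + 52 = 80
  {P2} + {P1, P3, P4, P5}: 30 + 48 = 78
  {P1, P2} + {P3, P4, P5}: 39 + 48 = 87
  {P3} + {P1, P2, P4, P5}: 38 + 41 = 79
  {P1, P3} + {P2, P4, P5}: 40 + 32 = 72
  {P2, P3} + {P1, P4, P5}: 50 + 36 = 86
  … (15 splits in total)
Best: vehicle 1 Depot → P1 → P3 → Depot = 40; vehicle 2 Depot → P2 → P4 → P5 → Depot = 32; combined 72.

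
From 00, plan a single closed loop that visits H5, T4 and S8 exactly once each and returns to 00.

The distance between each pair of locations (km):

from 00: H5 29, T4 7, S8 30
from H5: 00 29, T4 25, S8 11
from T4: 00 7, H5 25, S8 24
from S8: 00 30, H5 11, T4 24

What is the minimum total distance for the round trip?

Minimum total distance: 71 km.

With 3 stops there are 3!/2 = 3 distinct round trips (a route and its reverse cost the same).
00→H5→T4→S8→00: 29+25+24+30 = 108
00→H5→S8→T4→00: 29+11+24+7 = 71
00→T4→H5→S8→00: 7+25+11+30 = 73
The minimum is 71.
One optimal route: 00 → H5 → S8 → T4 → 00 (or its reverse).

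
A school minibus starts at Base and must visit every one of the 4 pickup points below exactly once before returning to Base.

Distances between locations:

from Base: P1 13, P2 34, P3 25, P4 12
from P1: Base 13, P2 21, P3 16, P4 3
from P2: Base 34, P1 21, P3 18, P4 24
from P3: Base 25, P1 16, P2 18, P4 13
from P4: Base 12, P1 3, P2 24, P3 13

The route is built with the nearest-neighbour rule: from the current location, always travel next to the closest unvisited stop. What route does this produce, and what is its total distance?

Nearest-neighbour total = 83; route Base → P4 → P1 → P3 → P2 → Base.

From Base: distances to unvisited — P4=12, P1=13, P3=25, P2=34. Nearest is P4 (12).
From P4: distances to unvisited — P1=3, P3=13, P2=24. Nearest is P1 (3).
From P1: distances to unvisited — P3=16, P2=21. Nearest is P3 (16).
From P3: distances to unvisited — P2=18. Nearest is P2 (18).
Return P2→Base: 34.
Total = 12 + 3 + 16 + 18 + 34 = 83.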